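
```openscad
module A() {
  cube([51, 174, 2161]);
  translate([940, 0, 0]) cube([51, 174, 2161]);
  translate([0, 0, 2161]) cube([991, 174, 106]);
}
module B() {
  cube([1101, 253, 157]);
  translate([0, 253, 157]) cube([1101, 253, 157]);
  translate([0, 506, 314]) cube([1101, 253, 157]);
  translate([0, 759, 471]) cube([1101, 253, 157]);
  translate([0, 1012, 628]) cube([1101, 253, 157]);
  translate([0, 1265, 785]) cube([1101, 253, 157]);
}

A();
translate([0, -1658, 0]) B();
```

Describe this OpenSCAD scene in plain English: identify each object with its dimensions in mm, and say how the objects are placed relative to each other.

A is a rectangular door frame: two vertical jambs of 51×174 mm section, 2161 mm tall, with a clear opening 889 mm wide between their inner faces. A header 106 mm tall and 174 mm deep lies on top of the jambs and spans the full outside width.

B is a run of 6 identical solid stair steps. Each tread is 1101×253 mm and each step block is 157 mm high. Step 1 rests on the floor; step k is offset from step 1 by (k−1)×253 mm in y and (k−1)×157 mm in z.

The staircase is on the floor beside the door frame on its −y side.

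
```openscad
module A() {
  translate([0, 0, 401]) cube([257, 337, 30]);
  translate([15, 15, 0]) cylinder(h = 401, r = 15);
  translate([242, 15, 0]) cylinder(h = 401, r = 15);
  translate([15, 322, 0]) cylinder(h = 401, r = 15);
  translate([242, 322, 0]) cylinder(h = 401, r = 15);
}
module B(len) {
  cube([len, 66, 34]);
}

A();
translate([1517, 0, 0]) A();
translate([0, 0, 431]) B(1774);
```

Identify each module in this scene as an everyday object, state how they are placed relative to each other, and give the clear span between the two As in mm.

Second stool starts at x = 1517; first ends at x = 257; clear span = 1517 − 257 = 1260 mm.

A is a stool. B is a beam. A beam spans the tops of two stools. The clear span between the two stools is 1260 mm.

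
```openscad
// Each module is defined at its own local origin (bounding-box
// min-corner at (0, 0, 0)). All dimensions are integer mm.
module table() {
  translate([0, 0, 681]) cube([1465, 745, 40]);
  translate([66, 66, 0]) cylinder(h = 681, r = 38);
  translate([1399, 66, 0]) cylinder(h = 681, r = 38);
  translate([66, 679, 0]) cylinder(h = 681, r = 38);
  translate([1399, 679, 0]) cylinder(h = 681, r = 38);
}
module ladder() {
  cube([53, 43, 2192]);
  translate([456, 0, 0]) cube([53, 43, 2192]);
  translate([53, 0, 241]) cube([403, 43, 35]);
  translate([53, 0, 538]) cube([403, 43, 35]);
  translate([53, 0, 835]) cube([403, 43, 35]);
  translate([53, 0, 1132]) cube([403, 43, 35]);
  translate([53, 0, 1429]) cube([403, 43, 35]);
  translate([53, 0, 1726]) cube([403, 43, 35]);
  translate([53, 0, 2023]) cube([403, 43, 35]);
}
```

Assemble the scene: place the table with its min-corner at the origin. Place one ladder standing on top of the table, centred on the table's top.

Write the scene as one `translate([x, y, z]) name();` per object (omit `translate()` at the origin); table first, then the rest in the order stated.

table();
translate([478, 351, 721]) ladder();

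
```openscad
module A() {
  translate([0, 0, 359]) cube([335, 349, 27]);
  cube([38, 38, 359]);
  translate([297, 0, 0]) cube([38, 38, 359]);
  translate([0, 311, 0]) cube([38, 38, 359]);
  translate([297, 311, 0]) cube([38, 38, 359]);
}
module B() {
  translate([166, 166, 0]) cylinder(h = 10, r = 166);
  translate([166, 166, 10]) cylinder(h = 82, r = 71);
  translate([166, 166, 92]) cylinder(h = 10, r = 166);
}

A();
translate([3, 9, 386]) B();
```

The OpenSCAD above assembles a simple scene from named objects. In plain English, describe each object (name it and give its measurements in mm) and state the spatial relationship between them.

A is a four-legged stool. The seat is 335×349 mm, 27 mm thick, top at z = 386 mm. It stands on four square legs, each 38×38 mm in cross-section, from z = 0 to the seat underside, each flush with a corner of the seat.

B is a spool: two coaxial disc flanges of radius 166 mm and thickness 10 mm, joined by a core cylinder of radius 71 mm and height 82 mm. The lower flange rests on z = 0 and the three cylinders share a vertical axis.

The spool is on top of the stool.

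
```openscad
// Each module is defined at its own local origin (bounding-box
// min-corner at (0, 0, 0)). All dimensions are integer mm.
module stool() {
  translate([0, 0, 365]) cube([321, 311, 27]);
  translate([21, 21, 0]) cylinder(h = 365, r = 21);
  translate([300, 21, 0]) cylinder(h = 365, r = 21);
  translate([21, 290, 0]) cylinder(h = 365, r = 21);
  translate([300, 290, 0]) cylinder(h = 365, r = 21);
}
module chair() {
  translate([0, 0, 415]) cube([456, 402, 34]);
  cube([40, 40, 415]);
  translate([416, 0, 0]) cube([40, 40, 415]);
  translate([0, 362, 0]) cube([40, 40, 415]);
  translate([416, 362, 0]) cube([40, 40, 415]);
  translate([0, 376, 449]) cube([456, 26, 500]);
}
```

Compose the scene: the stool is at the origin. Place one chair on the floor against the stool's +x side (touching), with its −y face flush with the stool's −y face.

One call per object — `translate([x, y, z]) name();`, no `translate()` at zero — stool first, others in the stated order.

stool();
translate([321, 0, 0]) chair();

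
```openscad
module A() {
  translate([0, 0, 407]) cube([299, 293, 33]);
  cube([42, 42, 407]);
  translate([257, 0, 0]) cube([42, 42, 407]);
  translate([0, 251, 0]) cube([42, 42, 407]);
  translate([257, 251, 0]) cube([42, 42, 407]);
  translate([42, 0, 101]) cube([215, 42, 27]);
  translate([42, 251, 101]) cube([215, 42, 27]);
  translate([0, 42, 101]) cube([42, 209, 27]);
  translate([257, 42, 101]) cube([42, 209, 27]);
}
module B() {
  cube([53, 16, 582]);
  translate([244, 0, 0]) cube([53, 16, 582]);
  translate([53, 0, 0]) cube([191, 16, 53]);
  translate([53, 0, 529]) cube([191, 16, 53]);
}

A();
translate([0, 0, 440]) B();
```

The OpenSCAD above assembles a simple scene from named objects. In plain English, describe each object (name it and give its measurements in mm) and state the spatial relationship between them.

A is a four-legged stool. The seat is 299×293 mm, 33 mm thick, top at z = 440 mm. It stands on four square legs, each 42×42 mm in cross-section, from z = 0 to the seat underside, each flush with a corner of the seat. Four stretchers, 42 mm wide and 27 mm tall, connect adjacent legs with their undersides at z = 101 mm, each running between the inner faces of the legs it joins and aligned with the legs' outer faces on the other axis.

B is a rectangular picture frame lying in the x–z plane (depth along y). The opening is 191 mm wide (x) by 476 mm tall (z), surrounded by a border 53 mm wide on all four sides. The frame is 16 mm deep and is made of two full-height vertical stiles with two horizontal rails fitted between them.

The picture frame is on top of the stool.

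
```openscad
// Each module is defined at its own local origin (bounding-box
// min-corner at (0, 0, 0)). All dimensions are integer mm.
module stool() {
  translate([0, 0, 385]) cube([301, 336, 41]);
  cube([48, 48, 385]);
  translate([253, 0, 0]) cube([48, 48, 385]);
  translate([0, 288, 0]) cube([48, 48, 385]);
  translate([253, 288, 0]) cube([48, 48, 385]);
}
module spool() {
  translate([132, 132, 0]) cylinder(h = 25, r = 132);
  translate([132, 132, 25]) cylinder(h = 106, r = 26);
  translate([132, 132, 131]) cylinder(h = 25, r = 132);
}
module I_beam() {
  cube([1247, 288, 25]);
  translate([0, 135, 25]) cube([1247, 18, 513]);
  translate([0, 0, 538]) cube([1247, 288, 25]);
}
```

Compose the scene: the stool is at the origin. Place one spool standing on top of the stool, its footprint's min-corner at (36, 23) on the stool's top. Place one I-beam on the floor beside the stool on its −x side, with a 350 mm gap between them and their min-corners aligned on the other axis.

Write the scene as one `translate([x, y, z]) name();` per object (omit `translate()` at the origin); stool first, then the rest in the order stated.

stool();
translate([36, 23, 426]) spool();
translate([-1597, 0, 0]) I_beam();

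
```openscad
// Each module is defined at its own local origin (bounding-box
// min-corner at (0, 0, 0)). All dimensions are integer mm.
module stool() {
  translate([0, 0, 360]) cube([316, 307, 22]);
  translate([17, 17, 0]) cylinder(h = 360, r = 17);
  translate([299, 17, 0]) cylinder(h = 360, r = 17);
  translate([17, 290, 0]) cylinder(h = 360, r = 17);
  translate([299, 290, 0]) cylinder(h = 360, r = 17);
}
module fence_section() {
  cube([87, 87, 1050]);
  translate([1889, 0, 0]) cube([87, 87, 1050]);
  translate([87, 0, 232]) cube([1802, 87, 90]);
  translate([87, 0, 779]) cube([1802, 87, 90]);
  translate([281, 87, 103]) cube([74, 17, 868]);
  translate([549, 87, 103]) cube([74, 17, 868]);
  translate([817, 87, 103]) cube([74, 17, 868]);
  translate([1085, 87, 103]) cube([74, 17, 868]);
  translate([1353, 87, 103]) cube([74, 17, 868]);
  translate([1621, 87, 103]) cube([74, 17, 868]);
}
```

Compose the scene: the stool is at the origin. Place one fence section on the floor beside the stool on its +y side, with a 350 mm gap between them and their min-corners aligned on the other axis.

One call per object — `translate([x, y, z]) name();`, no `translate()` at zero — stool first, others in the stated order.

stool();
translate([0, 657, 0]) fence_section();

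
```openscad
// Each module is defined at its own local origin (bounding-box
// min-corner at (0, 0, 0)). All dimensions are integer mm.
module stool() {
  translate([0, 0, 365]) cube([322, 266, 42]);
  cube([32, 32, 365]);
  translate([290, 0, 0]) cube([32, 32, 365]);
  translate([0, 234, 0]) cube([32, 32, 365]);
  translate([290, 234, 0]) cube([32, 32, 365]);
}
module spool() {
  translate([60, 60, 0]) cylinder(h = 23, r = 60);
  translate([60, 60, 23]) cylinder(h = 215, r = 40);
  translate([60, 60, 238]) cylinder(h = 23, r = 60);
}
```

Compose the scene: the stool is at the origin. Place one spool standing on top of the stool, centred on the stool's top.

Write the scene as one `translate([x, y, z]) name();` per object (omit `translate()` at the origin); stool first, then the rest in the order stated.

stool();
translate([101, 73, 407]) spool();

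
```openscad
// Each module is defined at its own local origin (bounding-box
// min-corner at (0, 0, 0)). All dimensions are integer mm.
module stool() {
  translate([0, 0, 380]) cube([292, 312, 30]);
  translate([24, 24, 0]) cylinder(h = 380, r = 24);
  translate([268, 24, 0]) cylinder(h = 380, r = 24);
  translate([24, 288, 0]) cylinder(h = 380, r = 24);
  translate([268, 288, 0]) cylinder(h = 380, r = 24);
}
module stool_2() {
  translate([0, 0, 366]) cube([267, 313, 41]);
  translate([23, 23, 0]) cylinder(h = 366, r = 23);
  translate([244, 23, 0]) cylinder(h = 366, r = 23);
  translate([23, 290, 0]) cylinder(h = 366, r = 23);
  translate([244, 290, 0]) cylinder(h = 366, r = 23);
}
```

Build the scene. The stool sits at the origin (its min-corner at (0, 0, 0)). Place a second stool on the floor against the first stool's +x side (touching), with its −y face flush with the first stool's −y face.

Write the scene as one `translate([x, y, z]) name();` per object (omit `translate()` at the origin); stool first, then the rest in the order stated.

stool();
translate([292, 0, 0]) stool_2();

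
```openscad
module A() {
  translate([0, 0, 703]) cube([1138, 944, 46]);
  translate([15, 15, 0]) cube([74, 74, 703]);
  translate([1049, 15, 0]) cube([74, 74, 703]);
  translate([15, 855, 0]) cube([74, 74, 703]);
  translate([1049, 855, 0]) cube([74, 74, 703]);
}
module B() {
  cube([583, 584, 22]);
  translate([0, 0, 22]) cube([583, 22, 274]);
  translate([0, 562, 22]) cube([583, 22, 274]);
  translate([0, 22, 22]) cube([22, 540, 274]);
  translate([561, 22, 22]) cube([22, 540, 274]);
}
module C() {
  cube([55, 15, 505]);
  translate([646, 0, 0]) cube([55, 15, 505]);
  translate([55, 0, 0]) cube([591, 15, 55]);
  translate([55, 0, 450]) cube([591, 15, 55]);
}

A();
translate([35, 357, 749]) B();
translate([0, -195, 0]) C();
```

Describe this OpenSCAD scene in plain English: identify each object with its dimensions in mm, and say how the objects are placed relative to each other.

A is a rectangular dining table. The top is 1138×944×46 mm with its upper surface at z = 749 mm. It stands on four 74×74 mm square legs, each inset 15 mm from the nearest pair of top edges, running from the floor to the underside of the top.

B is an open-topped rectangular box: outside dimensions 583×584×296 mm, with a uniform wall and base thickness of 22 mm. The base is a full 583×584 slab on the floor; four walls sit on top of the base. The front and back walls (the −y and +y sides) span the full width; the two side walls fit between them.

C is a picture frame with a 591×395 mm rectangular opening (x by z) and a uniform 55 mm border on every side. Frame depth is 15 mm along y. It is built from two vertical stiles running the full outside height and two horizontal rails spanning the gap between the stiles.

The open box is on top of the table. The picture frame is on the floor beside the table on its −y side.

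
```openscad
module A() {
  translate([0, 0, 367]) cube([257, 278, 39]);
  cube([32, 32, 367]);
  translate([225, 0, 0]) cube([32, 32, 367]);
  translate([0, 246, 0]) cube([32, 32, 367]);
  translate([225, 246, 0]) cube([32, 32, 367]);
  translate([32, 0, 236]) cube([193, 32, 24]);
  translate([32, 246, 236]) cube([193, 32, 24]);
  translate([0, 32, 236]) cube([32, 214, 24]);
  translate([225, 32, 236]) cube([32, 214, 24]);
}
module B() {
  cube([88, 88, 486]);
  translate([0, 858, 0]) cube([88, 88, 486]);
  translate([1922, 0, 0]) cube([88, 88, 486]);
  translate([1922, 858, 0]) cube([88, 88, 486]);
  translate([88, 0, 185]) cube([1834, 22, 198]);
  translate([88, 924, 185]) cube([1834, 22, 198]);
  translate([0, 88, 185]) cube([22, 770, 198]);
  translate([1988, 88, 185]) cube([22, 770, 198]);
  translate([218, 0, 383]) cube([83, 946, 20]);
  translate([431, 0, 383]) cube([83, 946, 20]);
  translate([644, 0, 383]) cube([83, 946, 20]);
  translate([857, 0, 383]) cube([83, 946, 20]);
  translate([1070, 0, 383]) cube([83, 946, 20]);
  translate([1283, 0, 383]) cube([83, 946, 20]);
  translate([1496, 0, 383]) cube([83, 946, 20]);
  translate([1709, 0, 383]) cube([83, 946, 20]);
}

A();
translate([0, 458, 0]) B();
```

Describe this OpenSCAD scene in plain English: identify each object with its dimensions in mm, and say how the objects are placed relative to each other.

A is a four-legged stool. The seat is 257×278 mm, 39 mm thick, top at z = 406 mm. It stands on four square legs, each 32×32 mm in cross-section, from z = 0 to the seat underside, each flush with a corner of the seat. Four stretchers, 32 mm wide and 24 mm tall, connect adjacent legs with their undersides at z = 236 mm, each running between the inner faces of the legs it joins and aligned with the legs' outer faces on the other axis.

B is a bed frame 2010 mm long (x) by 946 mm wide (y). Four 88×88 mm corner posts, 486 mm tall, at the corners of the footprint. Four rails of 22 mm thickness and 198 mm height run between adjacent posts with their undersides at z = 185 mm, their outer faces flush with the outside of the frame (the two x-running rails run between the posts' inner faces; the two y-running rails run between the posts' inner faces). 8 slats, each 83 mm wide (x) and 20 mm thick, lie across the top of the two x-running rails, running the full 946 mm width of the frame in y; the slats are evenly spaced along x between the inner faces of the end posts with equal gaps (rounded down to the nearest mm) at the −x end and between each pair — any rounding remainder accumulates at the +x end.

The bed frame is on the floor beside the stool on its +y side.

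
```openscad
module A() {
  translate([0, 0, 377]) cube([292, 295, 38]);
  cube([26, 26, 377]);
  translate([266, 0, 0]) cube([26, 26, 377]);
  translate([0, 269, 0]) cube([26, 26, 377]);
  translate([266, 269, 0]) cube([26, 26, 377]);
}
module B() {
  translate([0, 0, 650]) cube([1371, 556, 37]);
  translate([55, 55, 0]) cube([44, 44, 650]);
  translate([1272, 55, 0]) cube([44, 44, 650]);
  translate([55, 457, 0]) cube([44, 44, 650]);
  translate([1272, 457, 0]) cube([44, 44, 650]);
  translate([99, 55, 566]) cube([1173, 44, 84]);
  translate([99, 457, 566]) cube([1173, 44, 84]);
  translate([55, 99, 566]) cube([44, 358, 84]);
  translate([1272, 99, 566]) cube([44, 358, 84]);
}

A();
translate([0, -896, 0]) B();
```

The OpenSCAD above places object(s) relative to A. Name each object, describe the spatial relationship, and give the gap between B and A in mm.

The table's nearest face is 340 mm from the stool's −y face.

A is a stool. B is a table. The table is on the floor beside the stool on its −y side. The gap between the table and the stool is 340 mm.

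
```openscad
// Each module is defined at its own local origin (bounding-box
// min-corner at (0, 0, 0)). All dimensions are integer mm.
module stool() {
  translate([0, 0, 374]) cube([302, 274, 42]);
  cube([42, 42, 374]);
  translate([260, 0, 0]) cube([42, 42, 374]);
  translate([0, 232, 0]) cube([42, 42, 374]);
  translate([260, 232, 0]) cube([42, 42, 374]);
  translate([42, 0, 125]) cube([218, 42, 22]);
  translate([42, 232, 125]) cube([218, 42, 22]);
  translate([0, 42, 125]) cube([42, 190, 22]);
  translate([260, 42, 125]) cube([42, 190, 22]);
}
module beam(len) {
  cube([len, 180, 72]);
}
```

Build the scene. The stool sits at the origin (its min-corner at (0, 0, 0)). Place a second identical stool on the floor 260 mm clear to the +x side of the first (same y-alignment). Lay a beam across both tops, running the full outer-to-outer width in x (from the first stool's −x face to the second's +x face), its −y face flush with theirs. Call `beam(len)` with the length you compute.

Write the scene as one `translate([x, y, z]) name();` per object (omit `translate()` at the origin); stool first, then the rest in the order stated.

stool();
translate([562, 0, 0]) stool();
translate([0, 0, 416]) beam(864);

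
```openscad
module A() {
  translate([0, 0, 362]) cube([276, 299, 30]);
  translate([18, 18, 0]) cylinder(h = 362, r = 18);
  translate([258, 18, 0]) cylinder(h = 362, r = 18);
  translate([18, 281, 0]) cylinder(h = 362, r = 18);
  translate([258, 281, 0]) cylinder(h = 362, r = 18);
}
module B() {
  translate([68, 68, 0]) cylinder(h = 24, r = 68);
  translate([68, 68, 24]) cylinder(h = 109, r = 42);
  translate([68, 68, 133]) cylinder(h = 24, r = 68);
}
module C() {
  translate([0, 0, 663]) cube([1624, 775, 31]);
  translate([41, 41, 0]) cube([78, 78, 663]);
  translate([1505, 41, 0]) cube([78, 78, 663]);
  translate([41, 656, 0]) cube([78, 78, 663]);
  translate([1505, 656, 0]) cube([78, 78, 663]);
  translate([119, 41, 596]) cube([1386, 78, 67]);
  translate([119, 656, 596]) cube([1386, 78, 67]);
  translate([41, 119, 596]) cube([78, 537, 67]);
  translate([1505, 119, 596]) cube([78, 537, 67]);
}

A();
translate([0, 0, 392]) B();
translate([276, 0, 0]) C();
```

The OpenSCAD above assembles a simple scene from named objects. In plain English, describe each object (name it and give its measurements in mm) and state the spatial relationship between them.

A is a simple wooden stool: a rectangular seat 276 mm (x) by 299 mm (y), 30 mm thick, top face at z = 392 mm, on four round legs, each 36 mm in diameter. The legs rest on z = 0, each leg's axis is inset half a diameter from the nearest pair of seat edges (so the leg's bounding box is flush with the corner).

B is a spool: two coaxial disc flanges of radius 68 mm and thickness 24 mm, joined by a core cylinder of radius 42 mm and height 109 mm. The lower flange rests on z = 0 and the three cylinders share a vertical axis.

C is a table: top 1624 mm (x) × 775 mm (y), 31 mm thick, upper face at z = 694 mm, on four 78×78 mm square legs, each inset 41 mm from the nearest pair of top edges, running from z = 0 to the bottom of the top. Four apron rails, 78 mm thick and 67 mm tall, run between adjacent legs with their top edges flush with the underside of the top and their outer faces flush with the legs' outer faces.

The spool is on top of the stool. The table is against the stool's +x side, with their −y faces flush.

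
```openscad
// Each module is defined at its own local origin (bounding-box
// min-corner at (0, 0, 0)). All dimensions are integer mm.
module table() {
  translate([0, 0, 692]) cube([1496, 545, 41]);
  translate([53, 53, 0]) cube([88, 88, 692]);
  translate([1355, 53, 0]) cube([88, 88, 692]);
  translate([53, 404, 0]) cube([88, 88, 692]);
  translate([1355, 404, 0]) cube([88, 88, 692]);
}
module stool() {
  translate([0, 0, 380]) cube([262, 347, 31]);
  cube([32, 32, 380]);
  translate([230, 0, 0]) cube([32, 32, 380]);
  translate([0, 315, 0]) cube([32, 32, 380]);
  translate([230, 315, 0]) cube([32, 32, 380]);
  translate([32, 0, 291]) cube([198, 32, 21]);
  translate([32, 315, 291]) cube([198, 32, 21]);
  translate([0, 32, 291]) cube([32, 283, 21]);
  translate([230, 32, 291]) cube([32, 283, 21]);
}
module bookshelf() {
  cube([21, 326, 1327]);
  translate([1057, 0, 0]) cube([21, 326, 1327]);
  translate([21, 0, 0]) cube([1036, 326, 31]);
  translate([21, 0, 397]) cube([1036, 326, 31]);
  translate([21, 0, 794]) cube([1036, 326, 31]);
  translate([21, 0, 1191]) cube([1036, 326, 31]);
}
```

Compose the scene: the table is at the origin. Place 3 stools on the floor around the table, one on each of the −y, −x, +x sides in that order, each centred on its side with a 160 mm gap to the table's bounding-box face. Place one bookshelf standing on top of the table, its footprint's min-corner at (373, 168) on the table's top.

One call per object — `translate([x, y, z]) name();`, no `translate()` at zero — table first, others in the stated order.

table();
translate([617, -507, 0]) stool();
translate([-422, 99, 0]) stool();
translate([1656, 99, 0]) stool();
translate([373, 168, 733]) bookshelf();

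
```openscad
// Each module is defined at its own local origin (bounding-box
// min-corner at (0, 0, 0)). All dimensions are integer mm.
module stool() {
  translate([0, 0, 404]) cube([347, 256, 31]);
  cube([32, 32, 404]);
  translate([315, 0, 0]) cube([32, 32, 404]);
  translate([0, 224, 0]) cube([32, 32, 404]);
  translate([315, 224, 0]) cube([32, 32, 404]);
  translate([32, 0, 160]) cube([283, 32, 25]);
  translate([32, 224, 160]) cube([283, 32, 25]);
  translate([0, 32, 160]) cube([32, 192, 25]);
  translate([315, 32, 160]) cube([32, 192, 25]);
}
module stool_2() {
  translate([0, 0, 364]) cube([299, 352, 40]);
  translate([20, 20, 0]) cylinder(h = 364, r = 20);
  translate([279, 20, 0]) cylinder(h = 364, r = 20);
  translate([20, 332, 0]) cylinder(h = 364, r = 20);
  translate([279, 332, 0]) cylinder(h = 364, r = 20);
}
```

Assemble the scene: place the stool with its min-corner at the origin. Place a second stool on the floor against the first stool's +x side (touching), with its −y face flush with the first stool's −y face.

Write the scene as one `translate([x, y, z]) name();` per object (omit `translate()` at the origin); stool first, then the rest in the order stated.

stool();
translate([347, 0, 0]) stool_2();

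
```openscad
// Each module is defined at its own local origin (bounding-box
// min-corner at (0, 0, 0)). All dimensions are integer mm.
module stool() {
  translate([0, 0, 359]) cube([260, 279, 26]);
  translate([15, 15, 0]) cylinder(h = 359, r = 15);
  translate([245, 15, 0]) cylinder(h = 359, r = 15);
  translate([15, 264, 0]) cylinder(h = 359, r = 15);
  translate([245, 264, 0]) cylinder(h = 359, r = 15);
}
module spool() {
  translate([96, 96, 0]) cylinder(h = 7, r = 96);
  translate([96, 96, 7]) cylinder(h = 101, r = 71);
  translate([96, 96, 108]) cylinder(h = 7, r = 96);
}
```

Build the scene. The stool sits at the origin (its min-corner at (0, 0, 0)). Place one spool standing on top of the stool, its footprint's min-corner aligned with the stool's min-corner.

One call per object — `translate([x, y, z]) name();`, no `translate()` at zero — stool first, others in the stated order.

stool();
translate([0, 0, 385]) spool();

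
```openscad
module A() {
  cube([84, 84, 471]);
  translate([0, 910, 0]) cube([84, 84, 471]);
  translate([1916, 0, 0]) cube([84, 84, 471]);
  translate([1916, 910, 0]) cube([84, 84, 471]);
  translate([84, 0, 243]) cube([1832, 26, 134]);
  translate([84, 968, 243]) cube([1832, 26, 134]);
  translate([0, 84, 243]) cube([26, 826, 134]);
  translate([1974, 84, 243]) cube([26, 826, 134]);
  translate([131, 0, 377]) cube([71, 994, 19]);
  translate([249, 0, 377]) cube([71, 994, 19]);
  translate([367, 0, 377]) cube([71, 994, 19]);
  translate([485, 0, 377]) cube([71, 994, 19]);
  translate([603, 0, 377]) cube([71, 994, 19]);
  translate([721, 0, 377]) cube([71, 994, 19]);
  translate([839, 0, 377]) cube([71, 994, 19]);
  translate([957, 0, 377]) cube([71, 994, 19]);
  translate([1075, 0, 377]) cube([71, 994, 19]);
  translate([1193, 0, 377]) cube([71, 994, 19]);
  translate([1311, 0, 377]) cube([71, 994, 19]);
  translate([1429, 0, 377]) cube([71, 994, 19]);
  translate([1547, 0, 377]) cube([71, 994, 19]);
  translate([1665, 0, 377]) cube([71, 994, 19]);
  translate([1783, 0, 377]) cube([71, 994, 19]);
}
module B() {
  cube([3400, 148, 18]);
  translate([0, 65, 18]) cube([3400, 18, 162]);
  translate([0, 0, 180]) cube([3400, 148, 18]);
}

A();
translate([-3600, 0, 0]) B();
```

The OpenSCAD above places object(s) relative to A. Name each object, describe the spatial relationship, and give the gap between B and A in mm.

A is a bed frame. B is an I-beam. The I-beam is on the floor beside the bed frame on its −x side. The gap between the I-beam and the bed frame is 200 mm.

The I-beam's nearest face is 200 mm from the bed frame's −x face.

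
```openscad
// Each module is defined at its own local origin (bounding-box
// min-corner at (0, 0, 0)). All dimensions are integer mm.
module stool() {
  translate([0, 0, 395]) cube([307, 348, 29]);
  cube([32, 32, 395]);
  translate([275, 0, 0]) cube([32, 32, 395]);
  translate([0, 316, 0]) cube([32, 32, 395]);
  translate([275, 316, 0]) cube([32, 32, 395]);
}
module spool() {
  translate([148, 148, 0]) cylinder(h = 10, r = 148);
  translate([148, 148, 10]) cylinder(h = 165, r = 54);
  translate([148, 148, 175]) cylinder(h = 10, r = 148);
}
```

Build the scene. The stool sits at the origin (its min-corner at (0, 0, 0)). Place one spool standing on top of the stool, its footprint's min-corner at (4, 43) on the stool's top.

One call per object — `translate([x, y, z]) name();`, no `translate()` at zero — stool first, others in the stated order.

stool();
translate([4, 43, 424]) spool();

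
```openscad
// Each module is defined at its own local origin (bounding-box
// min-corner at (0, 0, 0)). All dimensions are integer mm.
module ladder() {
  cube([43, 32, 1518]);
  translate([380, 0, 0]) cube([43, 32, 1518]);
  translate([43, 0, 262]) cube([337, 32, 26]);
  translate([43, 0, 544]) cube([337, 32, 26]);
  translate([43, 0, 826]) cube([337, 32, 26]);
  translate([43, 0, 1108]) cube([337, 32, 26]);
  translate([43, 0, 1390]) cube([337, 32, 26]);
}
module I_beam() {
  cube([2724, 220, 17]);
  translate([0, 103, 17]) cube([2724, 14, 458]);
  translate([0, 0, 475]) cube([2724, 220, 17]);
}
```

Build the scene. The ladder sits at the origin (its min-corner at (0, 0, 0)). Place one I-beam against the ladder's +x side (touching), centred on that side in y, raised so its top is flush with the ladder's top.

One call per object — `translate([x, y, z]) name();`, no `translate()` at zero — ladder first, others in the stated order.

ladder();
translate([423, -94, 1026]) I_beam();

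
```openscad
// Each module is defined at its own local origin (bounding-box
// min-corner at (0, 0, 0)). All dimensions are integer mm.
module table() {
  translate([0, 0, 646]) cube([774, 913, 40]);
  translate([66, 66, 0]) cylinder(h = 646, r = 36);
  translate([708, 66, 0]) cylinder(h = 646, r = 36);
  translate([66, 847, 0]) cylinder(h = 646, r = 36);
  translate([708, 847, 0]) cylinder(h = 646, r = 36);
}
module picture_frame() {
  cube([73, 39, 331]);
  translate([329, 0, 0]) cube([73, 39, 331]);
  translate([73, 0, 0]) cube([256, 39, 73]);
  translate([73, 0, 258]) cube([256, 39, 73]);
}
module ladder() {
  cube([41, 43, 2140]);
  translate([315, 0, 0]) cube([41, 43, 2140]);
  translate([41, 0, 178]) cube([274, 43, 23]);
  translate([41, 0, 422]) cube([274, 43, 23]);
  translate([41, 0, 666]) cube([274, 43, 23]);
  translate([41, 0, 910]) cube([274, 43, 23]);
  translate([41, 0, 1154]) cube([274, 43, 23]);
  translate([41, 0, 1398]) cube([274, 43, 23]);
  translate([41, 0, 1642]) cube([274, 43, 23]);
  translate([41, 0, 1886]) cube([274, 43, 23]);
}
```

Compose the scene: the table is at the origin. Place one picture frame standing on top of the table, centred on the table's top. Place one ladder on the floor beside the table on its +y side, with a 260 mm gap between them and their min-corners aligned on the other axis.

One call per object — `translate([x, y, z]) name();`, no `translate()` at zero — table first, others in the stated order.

table();
translate([186, 437, 686]) picture_frame();
translate([0, 1173, 0]) ladder();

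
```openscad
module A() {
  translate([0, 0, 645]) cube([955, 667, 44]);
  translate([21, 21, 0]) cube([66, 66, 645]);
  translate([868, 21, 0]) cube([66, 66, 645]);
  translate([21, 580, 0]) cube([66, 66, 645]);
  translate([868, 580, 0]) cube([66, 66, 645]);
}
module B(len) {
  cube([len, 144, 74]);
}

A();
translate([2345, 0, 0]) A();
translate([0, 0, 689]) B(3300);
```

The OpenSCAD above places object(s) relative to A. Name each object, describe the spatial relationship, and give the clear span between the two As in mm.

Second table starts at x = 2345; first ends at x = 955; clear span = 2345 − 955 = 1390 mm.

A is a table. B is a beam. A beam spans the tops of two tables. The clear span between the two tables is 1390 mm.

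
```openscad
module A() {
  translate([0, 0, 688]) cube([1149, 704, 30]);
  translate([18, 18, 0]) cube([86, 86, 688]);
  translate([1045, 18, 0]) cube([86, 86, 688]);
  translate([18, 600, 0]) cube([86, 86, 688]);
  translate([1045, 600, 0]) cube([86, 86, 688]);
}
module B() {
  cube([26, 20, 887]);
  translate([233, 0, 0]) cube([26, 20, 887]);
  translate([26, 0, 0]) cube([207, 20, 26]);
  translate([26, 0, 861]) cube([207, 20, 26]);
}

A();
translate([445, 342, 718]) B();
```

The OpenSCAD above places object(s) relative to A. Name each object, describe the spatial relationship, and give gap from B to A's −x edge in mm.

A is a table. B is a picture frame. The picture frame is on top of the table, centred. The gap from the picture frame to the table's −x edge is 445 mm.

The picture frame's min-x is at 445; the table's min-x is 0; gap = 445 mm.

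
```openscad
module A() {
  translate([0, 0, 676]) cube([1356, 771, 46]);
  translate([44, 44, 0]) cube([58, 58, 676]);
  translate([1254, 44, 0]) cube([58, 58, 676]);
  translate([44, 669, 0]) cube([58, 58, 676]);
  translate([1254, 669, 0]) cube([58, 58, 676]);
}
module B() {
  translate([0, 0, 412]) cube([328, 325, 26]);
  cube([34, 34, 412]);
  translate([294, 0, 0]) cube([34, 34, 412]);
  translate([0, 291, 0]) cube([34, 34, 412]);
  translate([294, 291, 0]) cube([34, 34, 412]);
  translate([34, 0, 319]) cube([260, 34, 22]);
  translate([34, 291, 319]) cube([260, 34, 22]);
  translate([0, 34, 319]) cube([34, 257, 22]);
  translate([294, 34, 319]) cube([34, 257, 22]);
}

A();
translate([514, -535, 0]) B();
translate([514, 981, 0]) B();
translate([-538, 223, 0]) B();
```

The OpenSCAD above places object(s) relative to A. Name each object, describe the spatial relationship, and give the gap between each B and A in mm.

Each stool's nearest face is 210 mm from the table's bounding box.

A is a table. B is a stool. Three stools sit around the table at the −y, +y, −x sides. The gap between each stool and the table is 210 mm.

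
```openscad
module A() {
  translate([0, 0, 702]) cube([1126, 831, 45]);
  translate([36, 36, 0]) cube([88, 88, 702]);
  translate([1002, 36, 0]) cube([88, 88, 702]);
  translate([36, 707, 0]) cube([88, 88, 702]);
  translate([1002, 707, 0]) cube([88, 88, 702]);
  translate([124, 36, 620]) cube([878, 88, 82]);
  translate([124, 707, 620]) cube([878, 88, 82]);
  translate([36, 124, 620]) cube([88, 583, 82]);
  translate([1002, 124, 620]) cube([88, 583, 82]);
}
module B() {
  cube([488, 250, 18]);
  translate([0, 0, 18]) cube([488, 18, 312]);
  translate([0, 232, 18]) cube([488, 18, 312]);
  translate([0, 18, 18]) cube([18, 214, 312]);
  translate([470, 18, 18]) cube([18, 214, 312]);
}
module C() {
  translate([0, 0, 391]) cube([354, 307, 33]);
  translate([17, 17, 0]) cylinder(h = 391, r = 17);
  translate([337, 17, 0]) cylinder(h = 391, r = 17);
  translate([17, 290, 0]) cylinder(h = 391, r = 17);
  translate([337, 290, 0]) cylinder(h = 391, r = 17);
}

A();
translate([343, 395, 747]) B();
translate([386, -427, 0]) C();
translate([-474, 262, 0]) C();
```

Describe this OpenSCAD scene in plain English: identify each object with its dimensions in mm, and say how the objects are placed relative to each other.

A is a table: top 1126 mm (x) × 831 mm (y), 45 mm thick, upper face at z = 747 mm, on four 88×88 mm square legs, each inset 36 mm from the nearest pair of top edges, running from z = 0 to the bottom of the top. Four apron rails, 88 mm thick and 82 mm tall, run between adjacent legs with their top edges flush with the underside of the top and their outer faces flush with the legs' outer faces.

B is an open storage box with external size 488×250×330 mm and wall thickness 18 mm (the base is also 18 mm thick). The base covers the whole footprint; the four walls stand on the base, with the y-facing walls full-width and the x-facing walls fitting between their inner faces.

C is a simple wooden stool: a rectangular seat 354 mm (x) by 307 mm (y), 33 mm thick, top face at z = 424 mm, on four round legs, each 34 mm in diameter. The legs rest on z = 0, each leg's axis is inset half a diameter from the nearest pair of seat edges (so the leg's bounding box is flush with the corner).

The open box is on top of the table. Two stools sit around the table at the −y, −x sides.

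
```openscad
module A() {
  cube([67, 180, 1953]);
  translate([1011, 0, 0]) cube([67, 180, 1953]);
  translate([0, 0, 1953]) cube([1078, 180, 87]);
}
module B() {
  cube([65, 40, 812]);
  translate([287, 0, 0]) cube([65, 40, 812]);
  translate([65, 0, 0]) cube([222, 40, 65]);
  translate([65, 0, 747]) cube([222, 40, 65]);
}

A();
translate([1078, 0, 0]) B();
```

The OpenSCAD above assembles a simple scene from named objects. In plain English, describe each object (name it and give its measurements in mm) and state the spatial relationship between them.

A is a rectangular door frame: two vertical jambs of 67×180 mm section, 1953 mm tall, with a clear opening 944 mm wide between their inner faces. A header 87 mm tall and 180 mm deep lies on top of the jambs and spans the full outside width.

B is a picture frame with a 222×682 mm rectangular opening (x by z) and a uniform 65 mm border on every side. Frame depth is 40 mm along y. It is built from two vertical stiles running the full outside height and two horizontal rails spanning the gap between the stiles.

The picture frame is against the door frame's +x side, with their −y faces flush.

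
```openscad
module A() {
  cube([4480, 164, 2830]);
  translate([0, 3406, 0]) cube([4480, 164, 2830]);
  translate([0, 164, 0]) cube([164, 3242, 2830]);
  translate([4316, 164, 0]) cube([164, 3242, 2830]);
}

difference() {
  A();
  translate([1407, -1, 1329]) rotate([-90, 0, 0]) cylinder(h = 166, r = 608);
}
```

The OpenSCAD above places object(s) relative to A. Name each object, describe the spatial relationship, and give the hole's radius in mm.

The subtracted cylinder has r = 608 mm.

A is a house frame. The house frame has a circular hole through its front wall. The hole's radius is 608 mm.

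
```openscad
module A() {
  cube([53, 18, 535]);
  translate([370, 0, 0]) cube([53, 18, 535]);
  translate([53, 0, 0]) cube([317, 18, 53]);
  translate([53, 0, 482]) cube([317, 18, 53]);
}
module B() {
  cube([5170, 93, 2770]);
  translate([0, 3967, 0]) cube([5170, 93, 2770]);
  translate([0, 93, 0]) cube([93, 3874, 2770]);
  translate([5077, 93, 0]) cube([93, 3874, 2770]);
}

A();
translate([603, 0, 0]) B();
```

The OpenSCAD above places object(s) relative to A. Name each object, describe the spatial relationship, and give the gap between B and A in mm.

A is a picture frame. B is a house frame. The house frame is on the floor beside the picture frame on its +x side. The gap between the house frame and the picture frame is 180 mm.

The house frame's nearest face is 180 mm from the picture frame's +x face.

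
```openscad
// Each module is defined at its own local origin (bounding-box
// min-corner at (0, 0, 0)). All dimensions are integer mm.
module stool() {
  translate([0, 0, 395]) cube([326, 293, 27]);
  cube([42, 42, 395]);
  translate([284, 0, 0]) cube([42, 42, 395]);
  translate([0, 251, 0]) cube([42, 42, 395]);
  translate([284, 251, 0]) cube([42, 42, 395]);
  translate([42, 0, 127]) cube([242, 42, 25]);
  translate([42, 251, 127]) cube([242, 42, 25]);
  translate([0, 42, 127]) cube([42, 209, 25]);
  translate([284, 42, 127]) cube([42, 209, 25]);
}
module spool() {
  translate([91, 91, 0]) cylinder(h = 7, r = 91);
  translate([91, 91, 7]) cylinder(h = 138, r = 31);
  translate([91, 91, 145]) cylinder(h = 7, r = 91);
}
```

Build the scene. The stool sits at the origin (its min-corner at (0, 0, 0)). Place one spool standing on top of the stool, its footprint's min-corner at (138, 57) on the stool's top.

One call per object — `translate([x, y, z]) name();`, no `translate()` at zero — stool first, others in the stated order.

stool();
translate([138, 57, 422]) spool();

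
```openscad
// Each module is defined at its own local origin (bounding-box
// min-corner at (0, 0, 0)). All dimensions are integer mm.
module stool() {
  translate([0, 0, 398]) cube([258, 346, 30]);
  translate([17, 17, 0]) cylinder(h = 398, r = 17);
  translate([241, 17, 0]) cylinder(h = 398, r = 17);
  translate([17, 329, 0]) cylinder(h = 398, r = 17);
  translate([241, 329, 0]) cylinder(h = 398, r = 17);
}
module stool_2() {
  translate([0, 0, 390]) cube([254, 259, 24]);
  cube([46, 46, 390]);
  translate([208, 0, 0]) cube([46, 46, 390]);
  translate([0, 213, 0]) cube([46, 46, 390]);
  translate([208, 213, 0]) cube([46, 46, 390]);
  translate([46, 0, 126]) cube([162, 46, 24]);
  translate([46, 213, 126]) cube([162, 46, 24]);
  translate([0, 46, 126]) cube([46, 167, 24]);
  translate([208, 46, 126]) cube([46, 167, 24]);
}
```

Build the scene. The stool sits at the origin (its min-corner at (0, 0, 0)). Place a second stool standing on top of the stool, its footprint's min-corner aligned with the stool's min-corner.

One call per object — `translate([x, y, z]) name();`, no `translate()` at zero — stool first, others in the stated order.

stool();
translate([0, 0, 428]) stool_2();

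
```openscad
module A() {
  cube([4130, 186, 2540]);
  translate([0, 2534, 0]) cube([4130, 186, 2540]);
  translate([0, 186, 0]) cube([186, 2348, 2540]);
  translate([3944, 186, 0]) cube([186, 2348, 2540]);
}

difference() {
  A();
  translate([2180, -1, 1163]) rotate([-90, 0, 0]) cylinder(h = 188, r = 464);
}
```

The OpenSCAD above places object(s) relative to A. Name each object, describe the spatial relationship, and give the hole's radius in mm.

A is a house frame. The house frame has a circular hole through its front wall. The hole's radius is 464 mm.

The subtracted cylinder has r = 464 mm.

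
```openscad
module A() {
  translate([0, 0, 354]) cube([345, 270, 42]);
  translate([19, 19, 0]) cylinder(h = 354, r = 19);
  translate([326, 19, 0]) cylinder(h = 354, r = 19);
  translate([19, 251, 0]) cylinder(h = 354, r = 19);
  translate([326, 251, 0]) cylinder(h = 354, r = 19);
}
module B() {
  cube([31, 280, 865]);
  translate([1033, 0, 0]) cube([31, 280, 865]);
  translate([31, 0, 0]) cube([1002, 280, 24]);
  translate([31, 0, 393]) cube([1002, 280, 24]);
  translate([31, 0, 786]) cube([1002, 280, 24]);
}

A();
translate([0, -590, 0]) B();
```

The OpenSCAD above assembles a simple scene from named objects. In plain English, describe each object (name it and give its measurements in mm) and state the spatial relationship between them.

A is a simple wooden stool: a rectangular seat 345 mm (x) by 270 mm (y), 42 mm thick, top face at z = 396 mm, on four round legs, each 38 mm in diameter. The legs rest on z = 0, each leg's axis is inset half a diameter from the nearest pair of seat edges (so the leg's bounding box is flush with the corner).

B is a bookshelf 1064 mm wide overall, 280 mm deep and 865 mm tall. The two sides are 31 mm thick vertical panels. 3 horizontal shelves of 24 mm thickness span between the inner faces of the sides; the lowest shelf sits on the floor and shelves are stacked with a clear vertical gap of 369 mm between each pair.

The bookshelf is on the floor beside the stool on its −y side.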